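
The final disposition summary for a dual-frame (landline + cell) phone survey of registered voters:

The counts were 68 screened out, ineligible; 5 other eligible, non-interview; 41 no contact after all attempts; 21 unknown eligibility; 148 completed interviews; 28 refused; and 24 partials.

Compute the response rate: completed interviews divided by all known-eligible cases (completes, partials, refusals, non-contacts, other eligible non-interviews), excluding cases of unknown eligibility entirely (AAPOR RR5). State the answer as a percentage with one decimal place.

60.2%

Numerator: 148
Denom: 148 + 24 + 28 + 41 + 5 = 246
RR5 = 148 / 246 = 0.6016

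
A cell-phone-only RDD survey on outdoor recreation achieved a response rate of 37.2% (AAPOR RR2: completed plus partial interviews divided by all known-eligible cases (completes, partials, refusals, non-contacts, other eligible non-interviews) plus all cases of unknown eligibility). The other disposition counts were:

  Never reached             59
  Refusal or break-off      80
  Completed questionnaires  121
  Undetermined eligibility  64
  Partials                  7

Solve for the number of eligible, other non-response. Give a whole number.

Num: 121 + 7 = 128
RR2 = 128 / D = 0.372
D = 128 / 0.372 = 344.1
Remaining denominator categories sum to 331
eligible, other non-response = 344.1 − 331 ≈ 13

13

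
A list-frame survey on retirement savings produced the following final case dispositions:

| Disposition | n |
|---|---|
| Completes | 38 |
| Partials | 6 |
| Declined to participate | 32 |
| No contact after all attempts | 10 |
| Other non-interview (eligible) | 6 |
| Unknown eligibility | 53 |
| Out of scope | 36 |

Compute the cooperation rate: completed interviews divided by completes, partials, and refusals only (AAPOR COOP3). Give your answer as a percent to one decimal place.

Num = 38
Denominator = 38 + 6 + 32 = 76
COOP3 = 38 / 76 = 0.5000

50.0%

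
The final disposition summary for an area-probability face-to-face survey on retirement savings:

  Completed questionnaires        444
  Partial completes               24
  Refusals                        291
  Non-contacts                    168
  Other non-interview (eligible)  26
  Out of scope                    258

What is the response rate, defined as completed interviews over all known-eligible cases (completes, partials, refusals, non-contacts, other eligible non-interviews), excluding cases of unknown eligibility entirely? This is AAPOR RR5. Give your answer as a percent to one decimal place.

Num → 444
Base → 444 + 24 + 291 + 168 + 26 = 953
RR5 = 444 / 953 = 0.4659

46.6%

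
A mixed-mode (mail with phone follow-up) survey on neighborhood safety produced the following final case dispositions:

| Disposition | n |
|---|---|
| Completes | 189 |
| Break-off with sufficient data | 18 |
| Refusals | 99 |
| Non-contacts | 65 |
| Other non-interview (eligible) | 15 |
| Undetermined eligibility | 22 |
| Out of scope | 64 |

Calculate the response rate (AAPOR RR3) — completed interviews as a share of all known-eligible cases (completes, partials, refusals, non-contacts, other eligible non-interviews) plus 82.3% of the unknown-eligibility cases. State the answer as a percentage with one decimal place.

46.8%

Numerator → 189
Known eligible → 189 + 18 + 99 + 65 + 15 = 386
Estimated eligible among unknowns → 0.8230 × 22 = 18.11
Denominator → 386 + 18.11 = 404.11
RR3 = 189 / 404.11 = 0.4677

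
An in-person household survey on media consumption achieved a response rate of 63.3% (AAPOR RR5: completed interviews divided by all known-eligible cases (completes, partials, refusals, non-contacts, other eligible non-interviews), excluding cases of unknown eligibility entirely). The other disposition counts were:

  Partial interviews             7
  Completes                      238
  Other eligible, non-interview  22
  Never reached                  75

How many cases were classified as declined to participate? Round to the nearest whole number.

34

RR5 = 238 / D = 0.633
D = 238 / 0.633 = 376.0
Other denominator terms total 342
declined to participate = 376.0 − 342 ≈ 34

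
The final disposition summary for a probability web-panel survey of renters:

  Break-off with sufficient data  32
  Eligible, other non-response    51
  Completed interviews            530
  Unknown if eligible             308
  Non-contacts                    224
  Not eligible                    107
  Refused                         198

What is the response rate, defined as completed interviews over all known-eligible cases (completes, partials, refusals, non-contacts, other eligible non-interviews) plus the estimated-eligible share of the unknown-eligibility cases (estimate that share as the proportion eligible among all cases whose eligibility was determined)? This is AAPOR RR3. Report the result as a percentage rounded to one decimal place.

Num = 530
Eligible (known) = 530 + 32 + 198 + 224 + 51 = 1035
e = 1035 / (1035 + 107) = 1035 / 1142 = 0.9063
Eligible share of unknowns = 0.9063 × 308 = 279.14
Denominator = 1035 + 279.14 = 1314.14
RR3 = 530 / 1314.14 = 0.4033

40.3%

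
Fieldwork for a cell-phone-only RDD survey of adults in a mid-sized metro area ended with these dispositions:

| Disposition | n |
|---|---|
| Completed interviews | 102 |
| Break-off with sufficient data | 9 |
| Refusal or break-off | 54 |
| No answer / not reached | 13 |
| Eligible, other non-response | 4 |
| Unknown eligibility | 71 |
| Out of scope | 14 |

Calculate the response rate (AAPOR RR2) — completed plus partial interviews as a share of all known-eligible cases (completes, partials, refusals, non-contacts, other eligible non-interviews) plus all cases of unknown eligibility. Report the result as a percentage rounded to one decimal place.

Numerator = 102 + 9 = 111
Denom = 102 + 9 + 54 + 13 + 4 + 71 = 253
RR2 = 111 / 253 = 0.4387

43.9%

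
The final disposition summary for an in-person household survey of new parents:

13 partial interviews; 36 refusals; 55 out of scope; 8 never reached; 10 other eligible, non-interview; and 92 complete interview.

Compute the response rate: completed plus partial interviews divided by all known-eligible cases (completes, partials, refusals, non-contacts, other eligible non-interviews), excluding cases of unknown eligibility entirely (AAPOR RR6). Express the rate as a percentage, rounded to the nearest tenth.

Num = 92 + 13 = 105
Denominator = 92 + 13 + 36 + 8 + 10 = 159
RR6 = 105 / 159 = 0.6604

66.0%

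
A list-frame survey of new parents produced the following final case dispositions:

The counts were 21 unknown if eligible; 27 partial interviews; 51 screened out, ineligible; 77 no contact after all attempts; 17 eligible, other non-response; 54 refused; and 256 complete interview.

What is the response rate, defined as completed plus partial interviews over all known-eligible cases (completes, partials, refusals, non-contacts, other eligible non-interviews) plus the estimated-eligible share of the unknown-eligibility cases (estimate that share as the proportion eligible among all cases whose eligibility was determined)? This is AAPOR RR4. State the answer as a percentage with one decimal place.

62.9%

Numerator = 256 + 27 = 283
Known eligible = 256 + 27 + 54 + 77 + 17 = 431
e = 431 / (431 + 51) = 431 / 482 = 0.8942
Estimated eligible among unknowns = 0.8942 × 21 = 18.78
Base = 431 + 18.78 = 449.78
RR4 = 283 / 449.78 = 0.6292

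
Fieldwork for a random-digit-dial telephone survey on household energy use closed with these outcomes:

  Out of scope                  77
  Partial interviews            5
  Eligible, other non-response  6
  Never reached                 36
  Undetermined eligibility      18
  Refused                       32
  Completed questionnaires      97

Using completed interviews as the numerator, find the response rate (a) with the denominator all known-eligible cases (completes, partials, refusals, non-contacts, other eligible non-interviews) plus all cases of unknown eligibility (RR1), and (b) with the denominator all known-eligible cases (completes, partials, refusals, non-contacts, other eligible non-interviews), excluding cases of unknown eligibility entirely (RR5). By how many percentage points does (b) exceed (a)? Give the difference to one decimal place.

Numerator = 97
Base = 97 + 5 + 32 + 36 + 6 + 18 = 194
RR1 = 97 / 194 = 0.5000
Base = 97 + 5 + 32 + 36 + 6 = 176
RR5 = 97 / 176 = 0.5511
Difference = 55.11 − 50.00 = 5.11 percentage points

5.1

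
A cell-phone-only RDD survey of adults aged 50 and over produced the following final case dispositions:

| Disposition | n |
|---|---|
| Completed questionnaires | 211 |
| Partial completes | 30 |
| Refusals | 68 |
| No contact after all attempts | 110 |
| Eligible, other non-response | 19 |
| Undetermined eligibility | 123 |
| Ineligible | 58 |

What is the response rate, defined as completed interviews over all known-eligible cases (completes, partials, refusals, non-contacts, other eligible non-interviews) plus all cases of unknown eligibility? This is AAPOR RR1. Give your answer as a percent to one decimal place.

Numerator → 211
Denominator → 211 + 30 + 68 + 110 + 19 + 123 = 561
RR1 = 211 / 561 = 0.3761

37.6%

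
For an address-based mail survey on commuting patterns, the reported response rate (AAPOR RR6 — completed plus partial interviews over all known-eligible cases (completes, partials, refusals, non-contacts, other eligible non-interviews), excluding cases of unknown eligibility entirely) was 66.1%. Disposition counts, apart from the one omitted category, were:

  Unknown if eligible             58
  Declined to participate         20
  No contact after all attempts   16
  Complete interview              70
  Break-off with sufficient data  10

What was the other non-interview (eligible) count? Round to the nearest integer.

5

Numerator = 70 + 10 = 80
RR6 = 80 / D = 0.661
D = 80 / 0.661 = 121.0
Remaining denominator categories sum to 116
other non-interview (eligible) = 121.0 − 116 ≈ 5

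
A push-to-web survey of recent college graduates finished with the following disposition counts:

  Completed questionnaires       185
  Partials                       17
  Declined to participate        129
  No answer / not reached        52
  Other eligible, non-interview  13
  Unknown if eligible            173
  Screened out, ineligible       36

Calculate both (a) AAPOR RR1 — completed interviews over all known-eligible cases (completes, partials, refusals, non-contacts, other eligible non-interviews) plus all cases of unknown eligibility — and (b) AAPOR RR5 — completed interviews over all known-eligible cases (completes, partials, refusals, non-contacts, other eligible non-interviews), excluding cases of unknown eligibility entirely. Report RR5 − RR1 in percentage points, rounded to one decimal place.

Top = 185
Base = 185 + 17 + 129 + 52 + 13 + 173 = 569
RR1 = 185 / 569 = 0.3251
Base = 185 + 17 + 129 + 52 + 13 = 396
RR5 = 185 / 396 = 0.4672
Difference = 46.72 − 32.51 = 14.21 percentage points

14.2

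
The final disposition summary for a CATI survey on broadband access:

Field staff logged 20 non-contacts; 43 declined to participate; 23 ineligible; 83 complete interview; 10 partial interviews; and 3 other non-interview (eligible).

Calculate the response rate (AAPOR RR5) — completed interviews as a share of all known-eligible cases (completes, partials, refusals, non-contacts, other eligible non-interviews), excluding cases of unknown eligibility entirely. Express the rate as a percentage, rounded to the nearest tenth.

52.2%

Top → 83
Denominator → 83 + 10 + 43 + 20 + 3 = 159
RR5 = 83 / 159 = 0.5220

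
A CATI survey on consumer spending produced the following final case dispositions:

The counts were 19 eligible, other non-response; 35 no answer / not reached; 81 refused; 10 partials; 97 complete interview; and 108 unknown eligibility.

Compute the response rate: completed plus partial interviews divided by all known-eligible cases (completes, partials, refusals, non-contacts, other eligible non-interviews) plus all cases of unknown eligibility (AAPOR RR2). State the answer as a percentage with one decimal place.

Numerator: 97 + 10 = 107
Denominator: 97 + 10 + 81 + 35 + 19 + 108 = 350
RR2 = 107 / 350 = 0.3057

30.6%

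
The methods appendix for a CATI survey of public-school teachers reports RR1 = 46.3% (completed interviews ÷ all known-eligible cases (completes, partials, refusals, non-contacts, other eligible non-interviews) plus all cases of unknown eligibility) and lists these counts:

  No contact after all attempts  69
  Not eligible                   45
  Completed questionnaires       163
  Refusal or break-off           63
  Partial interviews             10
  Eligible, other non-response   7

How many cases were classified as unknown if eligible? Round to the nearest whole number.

RR1 = 163 / D = 0.463
D = 163 / 0.463 = 352.1
Remaining denominator categories sum to 312
unknown if eligible = 352.1 − 312 ≈ 40

40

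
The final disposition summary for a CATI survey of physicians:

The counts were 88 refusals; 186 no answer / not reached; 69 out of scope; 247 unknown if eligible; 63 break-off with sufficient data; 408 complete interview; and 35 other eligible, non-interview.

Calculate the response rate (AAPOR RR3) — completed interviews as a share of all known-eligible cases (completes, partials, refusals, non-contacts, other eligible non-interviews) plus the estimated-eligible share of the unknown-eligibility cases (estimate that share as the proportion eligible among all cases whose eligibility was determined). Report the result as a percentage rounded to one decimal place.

40.5%

Num = 408
Determined eligible = 408 + 63 + 88 + 186 + 35 = 780
e = 780 / (780 + 69) = 780 / 849 = 0.9187
Eligible share of unknowns = 0.9187 × 247 = 226.92
Denom = 780 + 226.92 = 1006.92
RR3 = 408 / 1006.92 = 0.4052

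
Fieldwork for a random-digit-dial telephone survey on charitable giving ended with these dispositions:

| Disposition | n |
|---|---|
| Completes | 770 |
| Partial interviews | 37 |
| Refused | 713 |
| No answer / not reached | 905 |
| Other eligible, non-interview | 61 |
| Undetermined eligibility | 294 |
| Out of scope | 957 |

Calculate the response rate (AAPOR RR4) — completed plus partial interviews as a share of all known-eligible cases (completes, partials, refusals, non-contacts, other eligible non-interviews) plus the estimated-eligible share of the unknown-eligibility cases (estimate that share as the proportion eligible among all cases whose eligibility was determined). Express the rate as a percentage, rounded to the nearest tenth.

29.9%

Top → 770 + 37 = 807
Eligible (known) → 770 + 37 + 713 + 905 + 61 = 2486
e = 2486 / (2486 + 957) = 2486 / 3443 = 0.7220
Eligible share of unknowns → 0.7220 × 294 = 212.27
Denom → 2486 + 212.27 = 2698.27
RR4 = 807 / 2698.27 = 0.2991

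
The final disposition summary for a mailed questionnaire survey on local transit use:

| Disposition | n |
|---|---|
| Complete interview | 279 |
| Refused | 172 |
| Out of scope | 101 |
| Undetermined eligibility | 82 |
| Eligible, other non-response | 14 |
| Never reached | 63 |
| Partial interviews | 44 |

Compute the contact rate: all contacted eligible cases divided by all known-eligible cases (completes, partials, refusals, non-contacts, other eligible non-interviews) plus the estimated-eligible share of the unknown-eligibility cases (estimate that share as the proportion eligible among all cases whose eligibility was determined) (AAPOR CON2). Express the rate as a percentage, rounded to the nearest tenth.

79.3%

Numerator = 279 + 44 + 172 + 14 = 509
Known eligible = 279 + 44 + 172 + 63 + 14 = 572
e = 572 / (572 + 101) = 572 / 673 = 0.8499
e × U = 0.8499 × 82 = 69.69
Denom = 572 + 69.69 = 641.69
CON2 = 509 / 641.69 = 0.7932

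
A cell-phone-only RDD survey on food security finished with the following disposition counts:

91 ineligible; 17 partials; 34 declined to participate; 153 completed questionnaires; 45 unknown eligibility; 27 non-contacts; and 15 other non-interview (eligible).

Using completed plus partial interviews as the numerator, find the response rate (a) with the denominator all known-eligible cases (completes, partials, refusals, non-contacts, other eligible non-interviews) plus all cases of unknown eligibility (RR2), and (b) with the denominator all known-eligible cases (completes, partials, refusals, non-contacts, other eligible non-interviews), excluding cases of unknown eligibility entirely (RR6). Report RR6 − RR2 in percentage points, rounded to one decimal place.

Num: 153 + 17 = 170
Base: 153 + 17 + 34 + 27 + 15 + 45 = 291
RR2 = 170 / 291 = 0.5842
Base: 153 + 17 + 34 + 27 + 15 = 246
RR6 = 170 / 246 = 0.6911
Difference = 69.11 − 58.42 = 10.69 percentage points

10.7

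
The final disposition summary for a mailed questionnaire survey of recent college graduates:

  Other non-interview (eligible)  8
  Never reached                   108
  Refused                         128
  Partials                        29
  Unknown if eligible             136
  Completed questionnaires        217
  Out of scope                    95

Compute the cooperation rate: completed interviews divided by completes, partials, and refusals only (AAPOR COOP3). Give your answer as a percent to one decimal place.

58.0%

Numerator: 217
Denom: 217 + 29 + 128 = 374
COOP3 = 217 / 374 = 0.5802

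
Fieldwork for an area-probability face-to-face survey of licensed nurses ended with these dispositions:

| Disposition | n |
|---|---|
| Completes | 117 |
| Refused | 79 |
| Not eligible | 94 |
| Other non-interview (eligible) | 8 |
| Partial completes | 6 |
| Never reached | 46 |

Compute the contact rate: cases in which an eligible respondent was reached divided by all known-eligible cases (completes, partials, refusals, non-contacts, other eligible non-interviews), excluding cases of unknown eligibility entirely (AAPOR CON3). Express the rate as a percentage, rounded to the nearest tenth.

Numerator → 117 + 6 + 79 + 8 = 210
Denominator → 117 + 6 + 79 + 46 + 8 = 256
CON3 = 210 / 256 = 0.8203

82.0%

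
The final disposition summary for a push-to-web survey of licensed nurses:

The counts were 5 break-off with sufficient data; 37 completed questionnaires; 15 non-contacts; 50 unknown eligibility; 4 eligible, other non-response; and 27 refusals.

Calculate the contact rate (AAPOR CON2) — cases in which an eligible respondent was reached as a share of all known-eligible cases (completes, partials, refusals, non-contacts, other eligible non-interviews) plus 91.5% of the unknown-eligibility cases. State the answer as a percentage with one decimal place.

54.6%

Num → 37 + 5 + 27 + 4 = 73
Known eligible → 37 + 5 + 27 + 15 + 4 = 88
Eligible share of unknowns → 0.9150 × 50 = 45.75
Denom → 88 + 45.75 = 133.75
CON2 = 73 / 133.75 = 0.5458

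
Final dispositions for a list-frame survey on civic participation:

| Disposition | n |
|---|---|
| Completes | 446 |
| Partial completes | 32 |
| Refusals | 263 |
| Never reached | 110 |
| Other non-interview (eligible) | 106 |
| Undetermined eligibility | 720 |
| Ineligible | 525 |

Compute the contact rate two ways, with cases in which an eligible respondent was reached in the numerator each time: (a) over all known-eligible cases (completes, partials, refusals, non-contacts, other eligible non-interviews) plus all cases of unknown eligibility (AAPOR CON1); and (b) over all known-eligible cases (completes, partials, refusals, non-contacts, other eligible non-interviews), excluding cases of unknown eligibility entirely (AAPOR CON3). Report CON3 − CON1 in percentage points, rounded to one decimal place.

38.0

Numerator: 446 + 32 + 263 + 106 = 847
Denominator: 446 + 32 + 263 + 110 + 106 + 720 = 1677
CON1 = 847 / 1677 = 0.5051
Denominator: 446 + 32 + 263 + 110 + 106 = 957
CON3 = 847 / 957 = 0.8851
Difference = 88.51 − 50.51 = 38.00 percentage points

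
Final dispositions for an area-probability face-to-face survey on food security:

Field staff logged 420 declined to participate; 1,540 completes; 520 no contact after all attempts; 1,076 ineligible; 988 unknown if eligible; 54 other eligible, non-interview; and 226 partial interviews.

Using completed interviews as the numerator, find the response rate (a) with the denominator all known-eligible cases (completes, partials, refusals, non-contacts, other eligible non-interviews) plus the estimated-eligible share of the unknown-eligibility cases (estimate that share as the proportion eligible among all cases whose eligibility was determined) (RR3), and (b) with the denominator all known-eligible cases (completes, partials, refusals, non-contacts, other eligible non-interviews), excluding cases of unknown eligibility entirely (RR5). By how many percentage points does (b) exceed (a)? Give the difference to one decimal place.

11.4

Top → 1540
Known eligible → 1540 + 226 + 420 + 520 + 54 = 2760
e = 2760 / (2760 + 1076) = 2760 / 3836 = 0.7195
Estimated eligible among unknowns → 0.7195 × 988 = 710.87
Base → 2760 + 710.87 = 3470.87
RR3 = 1540 / 3470.87 = 0.4437
Base → 1540 + 226 + 420 + 520 + 54 = 2760
RR5 = 1540 / 2760 = 0.5580
Difference = 55.80 − 44.37 = 11.43 percentage points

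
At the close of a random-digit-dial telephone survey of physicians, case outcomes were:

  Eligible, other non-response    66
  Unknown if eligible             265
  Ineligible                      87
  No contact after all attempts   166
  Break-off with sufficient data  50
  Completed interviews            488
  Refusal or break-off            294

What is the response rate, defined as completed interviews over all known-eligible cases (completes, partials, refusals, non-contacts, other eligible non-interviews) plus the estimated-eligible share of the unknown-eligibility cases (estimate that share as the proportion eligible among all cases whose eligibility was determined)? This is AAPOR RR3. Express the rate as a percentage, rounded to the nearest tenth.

Num: 488
Eligible (known): 488 + 50 + 294 + 166 + 66 = 1064
e = 1064 / (1064 + 87) = 1064 / 1151 = 0.9244
Estimated eligible among unknowns: 0.9244 × 265 = 244.97
Denominator: 1064 + 244.97 = 1308.97
RR3 = 488 / 1308.97 = 0.3728

37.3%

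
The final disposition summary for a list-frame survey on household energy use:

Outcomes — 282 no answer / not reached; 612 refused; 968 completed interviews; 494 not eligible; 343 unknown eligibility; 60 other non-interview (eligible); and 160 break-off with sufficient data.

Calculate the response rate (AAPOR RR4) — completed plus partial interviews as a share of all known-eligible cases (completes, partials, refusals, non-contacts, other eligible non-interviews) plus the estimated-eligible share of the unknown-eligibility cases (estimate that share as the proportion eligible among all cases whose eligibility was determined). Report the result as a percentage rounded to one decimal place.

Numerator = 968 + 160 = 1128
Determined eligible = 968 + 160 + 612 + 282 + 60 = 2082
e = 2082 / (2082 + 494) = 2082 / 2576 = 0.8082
Eligible share of unknowns = 0.8082 × 343 = 277.21
Base = 2082 + 277.21 = 2359.21
RR4 = 1128 / 2359.21 = 0.4781

47.8%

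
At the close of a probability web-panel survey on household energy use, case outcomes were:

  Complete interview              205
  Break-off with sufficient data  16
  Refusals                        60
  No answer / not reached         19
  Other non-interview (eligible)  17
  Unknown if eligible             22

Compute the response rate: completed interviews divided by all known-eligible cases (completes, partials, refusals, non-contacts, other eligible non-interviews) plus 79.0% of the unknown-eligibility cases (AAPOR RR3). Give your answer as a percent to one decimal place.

61.3%

Num: 205
Eligible (known): 205 + 16 + 60 + 19 + 17 = 317
e × U: 0.7900 × 22 = 17.38
Denom: 317 + 17.38 = 334.38
RR3 = 205 / 334.38 = 0.6131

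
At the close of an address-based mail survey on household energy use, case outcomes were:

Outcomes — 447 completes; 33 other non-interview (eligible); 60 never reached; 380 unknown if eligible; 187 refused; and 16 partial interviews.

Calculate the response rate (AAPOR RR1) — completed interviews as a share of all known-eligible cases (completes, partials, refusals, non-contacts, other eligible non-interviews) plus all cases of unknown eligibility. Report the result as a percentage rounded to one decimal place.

Numerator: 447
Denominator: 447 + 16 + 187 + 60 + 33 + 380 = 1123
RR1 = 447 / 1123 = 0.3980

39.8%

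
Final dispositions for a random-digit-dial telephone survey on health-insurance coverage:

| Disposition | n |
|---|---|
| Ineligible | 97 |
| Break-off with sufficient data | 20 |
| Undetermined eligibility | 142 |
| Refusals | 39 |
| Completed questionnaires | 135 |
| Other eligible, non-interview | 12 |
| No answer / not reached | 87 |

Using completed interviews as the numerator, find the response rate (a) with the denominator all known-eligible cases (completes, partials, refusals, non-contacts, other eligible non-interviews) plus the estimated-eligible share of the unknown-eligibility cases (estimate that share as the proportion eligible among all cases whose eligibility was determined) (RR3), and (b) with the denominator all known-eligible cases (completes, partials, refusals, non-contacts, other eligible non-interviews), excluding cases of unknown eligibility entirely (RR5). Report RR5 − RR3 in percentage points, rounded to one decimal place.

Num: 135
Eligible (known): 135 + 20 + 39 + 87 + 12 = 293
e = 293 / (293 + 97) = 293 / 390 = 0.7513
e × U: 0.7513 × 142 = 106.68
Denom: 293 + 106.68 = 399.68
RR3 = 135 / 399.68 = 0.3378
Denom: 135 + 20 + 39 + 87 + 12 = 293
RR5 = 135 / 293 = 0.4608
Difference = 46.08 − 33.78 = 12.30 percentage points

12.3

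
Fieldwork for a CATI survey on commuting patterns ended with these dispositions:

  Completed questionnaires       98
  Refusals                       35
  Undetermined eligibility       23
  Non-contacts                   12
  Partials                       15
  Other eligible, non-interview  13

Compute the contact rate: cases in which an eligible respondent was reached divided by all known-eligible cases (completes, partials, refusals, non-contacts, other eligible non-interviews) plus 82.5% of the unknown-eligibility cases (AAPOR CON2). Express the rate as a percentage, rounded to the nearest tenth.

83.9%

Top: 98 + 15 + 35 + 13 = 161
Known eligible: 98 + 15 + 35 + 12 + 13 = 173
Eligible share of unknowns: 0.8250 × 23 = 18.97
Denom: 173 + 18.97 = 191.97
CON2 = 161 / 191.97 = 0.8387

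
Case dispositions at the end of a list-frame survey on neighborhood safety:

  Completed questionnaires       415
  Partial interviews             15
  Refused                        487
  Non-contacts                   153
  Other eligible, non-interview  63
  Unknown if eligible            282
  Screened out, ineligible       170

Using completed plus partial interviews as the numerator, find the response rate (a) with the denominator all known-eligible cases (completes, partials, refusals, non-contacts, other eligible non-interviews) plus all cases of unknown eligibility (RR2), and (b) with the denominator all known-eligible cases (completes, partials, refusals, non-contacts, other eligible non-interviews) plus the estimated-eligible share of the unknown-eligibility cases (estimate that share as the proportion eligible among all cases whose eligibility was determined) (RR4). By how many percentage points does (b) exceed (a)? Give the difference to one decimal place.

0.8

Top = 415 + 15 = 430
Base = 415 + 15 + 487 + 153 + 63 + 282 = 1415
RR2 = 430 / 1415 = 0.3039
Eligible (known) = 415 + 15 + 487 + 153 + 63 = 1133
e = 1133 / (1133 + 170) = 1133 / 1303 = 0.8695
Eligible share of unknowns = 0.8695 × 282 = 245.20
Base = 1133 + 245.20 = 1378.20
RR4 = 430 / 1378.20 = 0.3120
Difference = 31.20 − 30.39 = 0.81 percentage points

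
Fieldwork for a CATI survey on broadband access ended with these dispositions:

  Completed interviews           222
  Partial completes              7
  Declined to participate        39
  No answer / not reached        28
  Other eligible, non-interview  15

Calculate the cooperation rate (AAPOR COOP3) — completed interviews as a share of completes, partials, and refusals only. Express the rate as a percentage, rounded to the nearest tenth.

Top = 222
Denominator = 222 + 7 + 39 = 268
COOP3 = 222 / 268 = 0.8284

82.8%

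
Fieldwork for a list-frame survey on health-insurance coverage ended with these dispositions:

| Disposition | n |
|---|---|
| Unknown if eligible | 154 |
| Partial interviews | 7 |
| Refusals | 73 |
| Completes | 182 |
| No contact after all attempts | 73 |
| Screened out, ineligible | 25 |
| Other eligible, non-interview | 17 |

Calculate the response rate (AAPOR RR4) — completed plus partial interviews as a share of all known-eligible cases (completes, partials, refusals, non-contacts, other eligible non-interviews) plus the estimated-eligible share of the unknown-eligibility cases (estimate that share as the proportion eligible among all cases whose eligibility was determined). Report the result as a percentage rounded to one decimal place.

38.1%

Num: 182 + 7 = 189
Determined eligible: 182 + 7 + 73 + 73 + 17 = 352
e = 352 / (352 + 25) = 352 / 377 = 0.9337
Eligible share of unknowns: 0.9337 × 154 = 143.79
Denominator: 352 + 143.79 = 495.79
RR4 = 189 / 495.79 = 0.3812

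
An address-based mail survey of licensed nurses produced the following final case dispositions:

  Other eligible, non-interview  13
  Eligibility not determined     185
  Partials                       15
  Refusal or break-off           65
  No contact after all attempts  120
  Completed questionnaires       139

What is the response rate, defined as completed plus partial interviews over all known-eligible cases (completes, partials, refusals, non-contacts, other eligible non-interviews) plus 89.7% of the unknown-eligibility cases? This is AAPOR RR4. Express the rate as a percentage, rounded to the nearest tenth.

29.7%

Numerator → 139 + 15 = 154
Eligible (known) → 139 + 15 + 65 + 120 + 13 = 352
Eligible share of unknowns → 0.8970 × 185 = 165.94
Denominator → 352 + 165.94 = 517.94
RR4 = 154 / 517.94 = 0.2973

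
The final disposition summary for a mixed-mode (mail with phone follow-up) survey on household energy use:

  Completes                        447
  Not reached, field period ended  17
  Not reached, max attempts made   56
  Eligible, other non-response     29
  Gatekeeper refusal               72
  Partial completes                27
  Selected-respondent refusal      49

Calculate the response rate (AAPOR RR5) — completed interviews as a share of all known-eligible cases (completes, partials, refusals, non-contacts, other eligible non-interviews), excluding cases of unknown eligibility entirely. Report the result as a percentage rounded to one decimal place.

64.1%

Declined to participate = 72 + 49 = 121
No contact after all attempts = 17 + 56 = 73
Num → 447
Base → 447 + 27 + 121 + 73 + 29 = 697
RR5 = 447 / 697 = 0.6413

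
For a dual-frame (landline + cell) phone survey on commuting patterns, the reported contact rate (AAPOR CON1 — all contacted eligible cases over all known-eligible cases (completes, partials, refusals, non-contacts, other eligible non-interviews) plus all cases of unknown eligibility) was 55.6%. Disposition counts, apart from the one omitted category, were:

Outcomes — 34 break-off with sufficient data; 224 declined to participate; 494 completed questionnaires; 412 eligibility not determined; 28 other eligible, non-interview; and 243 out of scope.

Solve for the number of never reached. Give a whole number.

211

Numerator = 494 + 34 + 224 + 28 = 780
CON1 = 780 / D = 0.556
D = 780 / 0.556 = 1402.9
Other denominator terms total 1192
never reached = 1402.9 − 1192 ≈ 211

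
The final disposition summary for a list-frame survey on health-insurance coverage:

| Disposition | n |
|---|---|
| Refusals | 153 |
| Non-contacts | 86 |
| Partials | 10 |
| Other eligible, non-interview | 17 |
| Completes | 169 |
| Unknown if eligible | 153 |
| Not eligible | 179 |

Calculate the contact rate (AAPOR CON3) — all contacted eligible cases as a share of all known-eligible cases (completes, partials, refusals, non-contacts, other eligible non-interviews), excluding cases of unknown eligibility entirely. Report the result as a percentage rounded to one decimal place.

Numerator: 169 + 10 + 153 + 17 = 349
Denominator: 169 + 10 + 153 + 86 + 17 = 435
CON3 = 349 / 435 = 0.8023

80.2%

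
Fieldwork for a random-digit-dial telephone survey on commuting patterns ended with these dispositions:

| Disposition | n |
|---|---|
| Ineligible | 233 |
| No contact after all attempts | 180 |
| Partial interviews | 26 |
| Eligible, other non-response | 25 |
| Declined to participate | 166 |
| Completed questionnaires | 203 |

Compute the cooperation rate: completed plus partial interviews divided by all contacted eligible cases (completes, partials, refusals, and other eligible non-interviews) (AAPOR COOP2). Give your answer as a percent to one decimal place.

Numerator: 203 + 26 = 229
Denominator: 203 + 26 + 166 + 25 = 420
COOP2 = 229 / 420 = 0.5452

54.5%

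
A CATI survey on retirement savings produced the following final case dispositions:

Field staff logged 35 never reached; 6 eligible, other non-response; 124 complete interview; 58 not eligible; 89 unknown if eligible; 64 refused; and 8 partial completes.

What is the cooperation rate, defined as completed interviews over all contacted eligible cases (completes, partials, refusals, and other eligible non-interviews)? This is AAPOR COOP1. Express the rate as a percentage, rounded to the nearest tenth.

61.4%

Numerator → 124
Denom → 124 + 8 + 64 + 6 = 202
COOP1 = 124 / 202 = 0.6139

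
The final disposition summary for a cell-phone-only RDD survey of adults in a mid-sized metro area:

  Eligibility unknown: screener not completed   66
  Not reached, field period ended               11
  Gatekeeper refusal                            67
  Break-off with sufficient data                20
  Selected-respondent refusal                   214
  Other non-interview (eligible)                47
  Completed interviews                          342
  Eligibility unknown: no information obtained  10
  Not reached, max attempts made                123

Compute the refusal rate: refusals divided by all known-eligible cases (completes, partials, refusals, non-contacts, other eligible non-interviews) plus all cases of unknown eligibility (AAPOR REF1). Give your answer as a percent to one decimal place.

Refusals = 67 + 214 = 281
Never reached = 11 + 123 = 134
Unknown eligibility = 66 + 10 = 76
Top → 281
Denominator → 342 + 20 + 281 + 134 + 47 + 76 = 900
REF1 = 281 / 900 = 0.3122

31.2%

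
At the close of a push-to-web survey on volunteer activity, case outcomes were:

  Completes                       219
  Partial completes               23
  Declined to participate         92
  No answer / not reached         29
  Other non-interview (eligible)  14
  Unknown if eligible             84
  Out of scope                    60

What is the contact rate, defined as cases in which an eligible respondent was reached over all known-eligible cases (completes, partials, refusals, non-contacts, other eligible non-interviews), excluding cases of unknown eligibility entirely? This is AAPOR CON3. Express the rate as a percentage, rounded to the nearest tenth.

92.3%

Numerator → 219 + 23 + 92 + 14 = 348
Denominator → 219 + 23 + 92 + 29 + 14 = 377
CON3 = 348 / 377 = 0.9231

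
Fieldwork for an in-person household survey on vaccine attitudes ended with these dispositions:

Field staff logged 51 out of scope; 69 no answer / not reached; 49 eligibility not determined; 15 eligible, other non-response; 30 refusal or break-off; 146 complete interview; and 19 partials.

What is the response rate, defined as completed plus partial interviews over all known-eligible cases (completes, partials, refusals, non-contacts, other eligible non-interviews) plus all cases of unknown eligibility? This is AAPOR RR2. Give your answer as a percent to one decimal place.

50.3%

Top: 146 + 19 = 165
Denom: 146 + 19 + 30 + 69 + 15 + 49 = 328
RR2 = 165 / 328 = 0.5030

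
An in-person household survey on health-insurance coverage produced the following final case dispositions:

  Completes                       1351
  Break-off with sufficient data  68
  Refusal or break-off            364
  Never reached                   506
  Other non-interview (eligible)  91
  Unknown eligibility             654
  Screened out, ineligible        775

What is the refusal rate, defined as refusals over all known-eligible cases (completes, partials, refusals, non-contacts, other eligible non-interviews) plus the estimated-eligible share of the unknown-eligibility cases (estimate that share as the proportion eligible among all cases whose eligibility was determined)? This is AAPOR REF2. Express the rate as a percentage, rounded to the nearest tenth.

Numerator = 364
Determined eligible = 1351 + 68 + 364 + 506 + 91 = 2380
e = 2380 / (2380 + 775) = 2380 / 3155 = 0.7544
Estimated eligible among unknowns = 0.7544 × 654 = 493.38
Denominator = 2380 + 493.38 = 2873.38
REF2 = 364 / 2873.38 = 0.1267

12.7%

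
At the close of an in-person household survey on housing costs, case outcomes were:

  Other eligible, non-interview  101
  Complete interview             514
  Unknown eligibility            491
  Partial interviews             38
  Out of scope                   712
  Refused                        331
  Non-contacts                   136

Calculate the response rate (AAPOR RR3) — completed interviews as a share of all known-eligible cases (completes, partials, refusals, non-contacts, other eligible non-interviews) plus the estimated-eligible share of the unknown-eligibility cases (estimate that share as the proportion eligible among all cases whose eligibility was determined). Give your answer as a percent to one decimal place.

36.2%

Top → 514
Determined eligible → 514 + 38 + 331 + 136 + 101 = 1120
e = 1120 / (1120 + 712) = 1120 / 1832 = 0.6114
Estimated eligible among unknowns → 0.6114 × 491 = 300.20
Denominator → 1120 + 300.20 = 1420.20
RR3 = 514 / 1420.20 = 0.3619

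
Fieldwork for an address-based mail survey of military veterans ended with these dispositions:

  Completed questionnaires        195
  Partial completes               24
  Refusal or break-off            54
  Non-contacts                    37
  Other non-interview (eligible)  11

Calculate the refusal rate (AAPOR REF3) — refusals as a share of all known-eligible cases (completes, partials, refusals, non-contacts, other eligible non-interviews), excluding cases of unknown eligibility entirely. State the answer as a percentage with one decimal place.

16.8%

Numerator: 54
Denominator: 195 + 24 + 54 + 37 + 11 = 321
REF3 = 54 / 321 = 0.1682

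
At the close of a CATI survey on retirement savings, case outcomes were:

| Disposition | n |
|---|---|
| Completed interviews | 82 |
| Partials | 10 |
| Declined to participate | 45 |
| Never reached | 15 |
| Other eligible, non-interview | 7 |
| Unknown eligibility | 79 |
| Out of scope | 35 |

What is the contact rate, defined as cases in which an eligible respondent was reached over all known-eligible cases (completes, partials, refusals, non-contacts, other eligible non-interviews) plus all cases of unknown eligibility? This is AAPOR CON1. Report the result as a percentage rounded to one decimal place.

60.5%

Numerator → 82 + 10 + 45 + 7 = 144
Base → 82 + 10 + 45 + 15 + 7 + 79 = 238
CON1 = 144 / 238 = 0.6050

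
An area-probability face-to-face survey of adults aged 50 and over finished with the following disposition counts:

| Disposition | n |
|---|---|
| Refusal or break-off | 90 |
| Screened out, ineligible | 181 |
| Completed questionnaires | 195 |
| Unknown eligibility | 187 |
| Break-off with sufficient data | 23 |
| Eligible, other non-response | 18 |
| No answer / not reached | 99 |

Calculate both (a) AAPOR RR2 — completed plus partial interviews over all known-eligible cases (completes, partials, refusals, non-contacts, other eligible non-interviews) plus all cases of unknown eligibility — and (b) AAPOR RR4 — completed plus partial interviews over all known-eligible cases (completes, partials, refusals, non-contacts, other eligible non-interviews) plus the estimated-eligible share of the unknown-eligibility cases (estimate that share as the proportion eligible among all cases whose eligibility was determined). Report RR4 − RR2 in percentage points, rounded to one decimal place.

3.6

Num: 195 + 23 = 218
Denominator: 195 + 23 + 90 + 99 + 18 + 187 = 612
RR2 = 218 / 612 = 0.3562
Eligible (known): 195 + 23 + 90 + 99 + 18 = 425
e = 425 / (425 + 181) = 425 / 606 = 0.7013
Eligible share of unknowns: 0.7013 × 187 = 131.14
Denominator: 425 + 131.14 = 556.14
RR4 = 218 / 556.14 = 0.3920
Difference = 39.20 − 35.62 = 3.58 percentage points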